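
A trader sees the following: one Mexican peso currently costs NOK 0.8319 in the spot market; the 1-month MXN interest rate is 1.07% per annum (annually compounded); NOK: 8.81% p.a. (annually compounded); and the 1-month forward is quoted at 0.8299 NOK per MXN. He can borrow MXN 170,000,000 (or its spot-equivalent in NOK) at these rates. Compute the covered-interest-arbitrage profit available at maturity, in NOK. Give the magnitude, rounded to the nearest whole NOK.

T = 1/12 years.
Route A — deposit MXN, sell forward: 170,000,000 × 1.00088732345 × 0.8299 = NOK 141,208,186.25.
Route B — convert at spot, deposit NOK: 170,000,000 × 0.8319 × 1.00706089942 = NOK 142,421,573.58.
The quoted forward undervalues MXN, so borrow MXN, convert to NOK at spot, deposit the NOK at 8.81%, and buy MXN forward at 0.8299 to cover the loan.
Arbitrage profit = |141,208,186.25 − 142,421,573.58| = NOK 1,213,387.

NOK 1,213,387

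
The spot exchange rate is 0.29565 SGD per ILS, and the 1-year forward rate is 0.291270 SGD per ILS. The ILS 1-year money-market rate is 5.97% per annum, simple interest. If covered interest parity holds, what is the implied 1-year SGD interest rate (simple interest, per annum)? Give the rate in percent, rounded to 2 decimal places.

4.40%

T = 1 year.
By CIP, F/S equals the SGD-to-ILS growth ratio: 0.29127/0.29565 = 0.9851852.
The ILS side grows by 1 + 0.0597×1 = 1.059700.
Hence g_SGD = 1.0440008.
r = (1.0440008 − 1)/1 = 0.044001 → 4.40%.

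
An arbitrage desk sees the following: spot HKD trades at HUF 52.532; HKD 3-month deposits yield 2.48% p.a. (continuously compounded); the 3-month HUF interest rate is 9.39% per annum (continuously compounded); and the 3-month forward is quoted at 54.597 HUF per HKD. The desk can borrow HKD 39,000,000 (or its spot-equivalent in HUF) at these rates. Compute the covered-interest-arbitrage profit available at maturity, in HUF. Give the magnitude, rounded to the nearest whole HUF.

HUF 45,114,254

T = 3/12 years.
Route A — deposit HKD, sell forward: 39,000,000 × 1.006219259783 × 54.597 = HUF 2,142,525,564.13.
Route B — convert at spot, deposit HUF: 39,000,000 × 52.532 × 1.023752706609 = HUF 2,097,411,310.16.
The quoted forward overvalues HKD, so borrow HUF, buy HKD at spot, deposit the HKD at 2.48%, and sell the proceeds forward at 54.597.
Profit = 2,142,525,564.13 − 2,097,411,310.16 = HUF 45,114,254.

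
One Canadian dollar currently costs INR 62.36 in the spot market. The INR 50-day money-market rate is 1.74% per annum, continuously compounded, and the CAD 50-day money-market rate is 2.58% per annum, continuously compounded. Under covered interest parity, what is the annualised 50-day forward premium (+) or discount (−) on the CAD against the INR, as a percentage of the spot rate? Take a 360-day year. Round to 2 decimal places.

-0.84%

T = 50/360 years.
F = S · g_INR/g_CAD = 62.36 × 1.0024196/1.0035898 = 62.28729.
(F − S)/S ÷ T = (62.28729 − 62.36)/62.36/(50/360) = -0.008395 → -0.84%.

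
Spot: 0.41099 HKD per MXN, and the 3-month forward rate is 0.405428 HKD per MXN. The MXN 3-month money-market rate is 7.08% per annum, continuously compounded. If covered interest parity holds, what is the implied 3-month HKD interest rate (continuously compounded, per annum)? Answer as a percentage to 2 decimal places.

1.63%

T = 3/12 years.
F/S = 0.405428/0.41099 = 0.9864668 = (growth of HKD) / (growth of MXN).
The MXN side grows by e^(0.0708×3/12) = 1.0178576.
Hence g_HKD = 1.0040827.
Take logs: ln 1.0040827 / (3/12) = 0.016298, so 1.63%.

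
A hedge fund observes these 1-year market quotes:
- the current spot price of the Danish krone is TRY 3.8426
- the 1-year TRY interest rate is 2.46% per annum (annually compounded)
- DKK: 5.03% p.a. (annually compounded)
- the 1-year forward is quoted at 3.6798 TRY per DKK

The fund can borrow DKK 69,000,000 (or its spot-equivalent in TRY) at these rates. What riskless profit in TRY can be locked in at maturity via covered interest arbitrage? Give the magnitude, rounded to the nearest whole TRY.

T = 1 year.
Route A — deposit DKK, sell forward: 69,000,000 × 1.050300 × 3.6798 = TRY 266,677,681.86.
Route B — convert at spot, deposit TRY: 69,000,000 × 3.8426 × 1.024600 = TRY 271,661,829.24.
The quoted forward undervalues DKK, so borrow DKK, convert to TRY at spot, deposit the TRY at 2.46%, and buy DKK forward at 3.6798 to cover the loan.
Arbitrage profit = |266,677,681.86 − 271,661,829.24| = TRY 4,984,147.

TRY 4,984,147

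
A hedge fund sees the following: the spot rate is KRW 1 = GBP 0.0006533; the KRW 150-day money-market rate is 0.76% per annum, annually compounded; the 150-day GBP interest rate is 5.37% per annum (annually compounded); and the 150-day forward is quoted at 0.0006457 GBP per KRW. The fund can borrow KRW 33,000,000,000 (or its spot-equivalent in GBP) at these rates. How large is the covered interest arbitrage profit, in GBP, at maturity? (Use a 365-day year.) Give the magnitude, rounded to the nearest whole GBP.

GBP 652,852

T = 150/365 years.
Route A — deposit KRW, sell forward: 33,000,000,000 × 1.0031163246 × 0.0006457 = GBP 21,374,502.96.
Route B — convert at spot, deposit GBP: 33,000,000,000 × 0.0006533 × 1.0217290588 = GBP 22,027,354.61.
The quoted forward undervalues KRW, so borrow KRW, convert to GBP at spot, deposit the GBP at 5.37%, and buy KRW forward at 0.0006457 to cover the loan.
Arbitrage profit = |21,374,502.96 − 22,027,354.61| = GBP 652,852.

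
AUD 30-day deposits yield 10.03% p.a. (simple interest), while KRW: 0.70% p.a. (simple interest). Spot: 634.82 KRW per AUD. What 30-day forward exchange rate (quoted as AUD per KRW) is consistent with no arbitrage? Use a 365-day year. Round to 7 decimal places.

T = 30/365 years.
Growth of 1 KRW over T: 1 + 0.0070×30/365 = 1.0005753.
Growth of 1 AUD over T: 1 + 0.1003×30/365 = 1.0082438.
So F = 634.82 × 1.0005753 / 1.0082438 = 629.9917 (KRW/AUD).
Quoted the other way: 1/629.9917 = 0.0015873 AUD per KRW.

0.0015873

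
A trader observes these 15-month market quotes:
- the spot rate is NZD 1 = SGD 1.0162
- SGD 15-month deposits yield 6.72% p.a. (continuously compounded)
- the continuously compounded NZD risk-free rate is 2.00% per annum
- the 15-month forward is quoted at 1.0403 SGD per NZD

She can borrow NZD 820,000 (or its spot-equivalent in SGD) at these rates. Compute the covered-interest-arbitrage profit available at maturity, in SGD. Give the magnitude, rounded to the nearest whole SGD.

SGD 31,663

T = 15/12 years.
Invest the NZD and cover forward: 820,000 × 1.02531512 × 1.0403 = SGD 874,640.96.
Convert at spot and invest in SGD: 820,000 × 1.0162 × 1.08762889 = SGD 906,303.75.
The quoted forward undervalues NZD, so borrow NZD, convert to SGD at spot, deposit the SGD at 6.72%, and buy NZD forward at 1.0403 to cover the loan.
The gap between the two covered legs is SGD 31,663.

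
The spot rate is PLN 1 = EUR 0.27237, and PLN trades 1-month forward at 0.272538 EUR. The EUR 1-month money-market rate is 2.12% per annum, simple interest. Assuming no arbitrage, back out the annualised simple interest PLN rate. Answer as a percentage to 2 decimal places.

1.38%

T = 1/12 years.
By CIP, F/S equals the EUR-to-PLN growth ratio: 0.272538/0.27237 = 1.0006168.
The EUR side grows by 1 + 0.0212×1/12 = 1.0017667.
That pins the PLN growth at 1.0011492.
r = (1.0011492 − 1)/(1/12) = 0.013790 → 1.38%.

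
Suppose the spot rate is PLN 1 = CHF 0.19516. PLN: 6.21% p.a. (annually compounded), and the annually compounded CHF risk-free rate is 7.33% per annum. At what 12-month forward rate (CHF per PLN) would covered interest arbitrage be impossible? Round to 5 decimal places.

T = 1 year.
CHF growth factor: (1 + 0.0733)^1 = 1.073300.
PLN growth factor: (1 + 0.0621)^1 = 1.062100.
So F = 0.19516 × 1.073300 / 1.062100 = 0.1972180 (CHF/PLN).

0.19722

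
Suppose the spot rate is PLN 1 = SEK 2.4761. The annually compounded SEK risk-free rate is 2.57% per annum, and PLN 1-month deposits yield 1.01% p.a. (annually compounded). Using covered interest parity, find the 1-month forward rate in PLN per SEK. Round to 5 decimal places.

0.40335

T = 1/12 years.
Growth of 1 SEK over T: (1 + 0.0257)^(1/12) = 1.0021168.
PLN accumulates by (1 + 0.0101)^(1/12) = 1.0008378.
So F = 2.4761 × 1.0021168 / 1.0008378 = 2.479264 (SEK/PLN).
Invert for PLN per SEK: 1 / 2.479264 = 0.40335.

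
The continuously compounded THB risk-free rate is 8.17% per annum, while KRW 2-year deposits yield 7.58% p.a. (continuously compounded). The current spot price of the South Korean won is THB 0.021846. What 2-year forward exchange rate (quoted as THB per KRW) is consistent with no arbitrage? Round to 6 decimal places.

0.022105

T = 2 years.
THB growth factor: e^(0.0817×2) = 1.1775076.
KRW growth factor: e^(0.0758×2) = 1.1636947.
CIP: F = S · (grow THB)/(grow KRW) = 0.021846 × 1.1775076/1.1636947 = 0.02210531 THB per KRW.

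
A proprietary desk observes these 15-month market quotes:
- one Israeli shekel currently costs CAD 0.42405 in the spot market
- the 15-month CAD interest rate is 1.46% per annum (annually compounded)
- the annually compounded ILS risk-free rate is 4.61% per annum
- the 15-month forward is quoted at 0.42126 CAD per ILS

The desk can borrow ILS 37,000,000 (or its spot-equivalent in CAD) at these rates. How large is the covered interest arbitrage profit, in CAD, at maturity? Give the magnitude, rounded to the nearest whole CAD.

CAD 513,206

T = 15/12 years.
Route A — deposit ILS, sell forward: 37,000,000 × 1.0579533123 × 0.42126 = CAD 16,489,916.26.
Route B — convert at spot, deposit CAD: 37,000,000 × 0.42405 × 1.0182831855 = CAD 15,976,710.44.
The quoted forward overvalues ILS, so borrow CAD, buy ILS at spot, deposit the ILS at 4.61%, and sell the proceeds forward at 0.42126.
Profit = 16,489,916.26 − 15,976,710.44 = CAD 513,206.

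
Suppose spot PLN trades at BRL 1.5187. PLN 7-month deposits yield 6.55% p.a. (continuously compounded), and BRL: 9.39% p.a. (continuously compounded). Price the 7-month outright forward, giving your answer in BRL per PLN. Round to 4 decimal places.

T = 7/12 years.
BRL accumulates by e^(0.0939×7/12) = 1.0563029.
PLN accumulates by e^(0.0655×7/12) = 1.0389477.
CIP: F = S · (grow BRL)/(grow PLN) = 1.5187 × 1.0563029/1.0389477 = 1.544069 BRL per PLN.

1.5441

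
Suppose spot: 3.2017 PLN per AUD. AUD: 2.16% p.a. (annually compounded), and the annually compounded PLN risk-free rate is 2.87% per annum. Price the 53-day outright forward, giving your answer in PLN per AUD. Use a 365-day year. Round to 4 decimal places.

3.2049

T = 53/365 years.
PLN accumulates by (1 + 0.0287)^(53/365) = 1.0041172.
AUD growth factor: (1 + 0.0216)^(53/365) = 1.0031079.
CIP: F = S · (grow PLN)/(grow AUD) = 3.2017 × 1.0041172/1.0031079 = 3.204921 PLN per AUD.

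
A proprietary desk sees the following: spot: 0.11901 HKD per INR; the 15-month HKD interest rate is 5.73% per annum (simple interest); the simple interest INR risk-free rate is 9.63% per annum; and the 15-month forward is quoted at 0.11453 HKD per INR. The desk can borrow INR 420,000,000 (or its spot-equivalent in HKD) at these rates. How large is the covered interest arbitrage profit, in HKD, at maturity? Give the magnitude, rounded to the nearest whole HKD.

T = 15/12 years.
Keep in INR, deliver into the forward: 420,000,000·1.120375·0.11453 = HKD 53,892,950.48.
Swap to HKD now, deposit: 420,000,000·0.11901·1.071625 = HKD 53,564,318.33.
The quoted forward overvalues INR, so borrow HKD, buy INR at spot, deposit the INR at 9.63%, and sell the proceeds forward at 0.11453.
Arbitrage profit = |53,892,950.48 − 53,564,318.33| = HKD 328,632.

HKD 328,632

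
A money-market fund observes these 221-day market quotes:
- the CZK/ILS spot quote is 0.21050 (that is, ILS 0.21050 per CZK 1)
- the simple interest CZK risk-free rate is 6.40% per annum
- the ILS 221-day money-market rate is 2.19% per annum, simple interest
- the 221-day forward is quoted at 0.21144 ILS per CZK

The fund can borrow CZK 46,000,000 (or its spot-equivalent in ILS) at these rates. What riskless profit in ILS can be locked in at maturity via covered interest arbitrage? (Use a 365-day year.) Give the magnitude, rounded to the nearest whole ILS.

T = 221/365 years.
Route A — deposit CZK, sell forward: 46,000,000 × 1.038750685 × 0.21144 = ILS 10,103,138.46.
Route B — convert at spot, deposit ILS: 46,000,000 × 0.21050 × 1.013260 = ILS 9,811,396.58.
The quoted forward overvalues CZK, so borrow ILS, buy CZK at spot, deposit the CZK at 6.40%, and sell the proceeds forward at 0.21144.
Profit = 10,103,138.46 − 9,811,396.58 = ILS 291,742.

ILS 291,742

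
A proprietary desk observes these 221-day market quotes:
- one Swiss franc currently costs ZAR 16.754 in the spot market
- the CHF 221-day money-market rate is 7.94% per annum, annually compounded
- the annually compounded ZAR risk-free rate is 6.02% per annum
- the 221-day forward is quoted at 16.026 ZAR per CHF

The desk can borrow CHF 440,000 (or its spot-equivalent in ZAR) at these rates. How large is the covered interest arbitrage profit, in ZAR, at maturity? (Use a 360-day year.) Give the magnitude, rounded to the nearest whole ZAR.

ZAR 251,048

T = 221/360 years.
Keep in CHF, deliver into the forward: 440,000·1.048021797·16.026 = ZAR 7,390,062.82.
Swap to ZAR now, deposit: 440,000·16.754·1.036538143 = ZAR 7,641,110.42.
The quoted forward undervalues CHF, so borrow CHF, convert to ZAR at spot, deposit the ZAR at 6.02%, and buy CHF forward at 16.026 to cover the loan.
The gap between the two covered legs is ZAR 251,048.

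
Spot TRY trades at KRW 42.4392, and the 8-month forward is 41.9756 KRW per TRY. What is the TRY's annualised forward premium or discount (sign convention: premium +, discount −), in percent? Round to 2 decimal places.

T = 8/12 years.
(F − S)/S = (41.9756 − 42.4392)/42.4392 = -0.0109239.
Annualise by dividing by T: -0.0109239 / (8/12) = -0.016386 → -1.64%.

-1.64%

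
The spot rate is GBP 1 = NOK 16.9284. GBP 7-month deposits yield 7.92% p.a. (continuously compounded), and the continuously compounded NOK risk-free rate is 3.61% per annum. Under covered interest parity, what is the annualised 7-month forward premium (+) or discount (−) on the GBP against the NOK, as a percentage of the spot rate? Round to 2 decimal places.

T = 7/12 years.
No-arbitrage forward: 16.9284 × 1.0212816 / 1.0472838 = 16.5080978 NOK/GBP.
(F − S)/S ÷ T = (16.5080978 − 16.9284)/16.9284/(7/12) = -0.042563 → -4.26%.

-4.26%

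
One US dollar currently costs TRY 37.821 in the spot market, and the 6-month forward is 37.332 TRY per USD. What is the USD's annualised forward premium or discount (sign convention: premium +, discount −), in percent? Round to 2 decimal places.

-2.59%

T = 6/12 years.
USD trades forward at -1.29293% vs spot over the period.
Per annum: -0.0129293 / (6/12) = -0.025859 = -2.59%.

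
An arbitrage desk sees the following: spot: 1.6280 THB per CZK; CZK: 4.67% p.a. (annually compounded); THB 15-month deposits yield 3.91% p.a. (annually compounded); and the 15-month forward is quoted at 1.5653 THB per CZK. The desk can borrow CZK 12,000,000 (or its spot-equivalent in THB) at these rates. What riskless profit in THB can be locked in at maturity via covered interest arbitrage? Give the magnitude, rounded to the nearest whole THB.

THB 609,024

T = 15/12 years.
Route A — deposit CZK, sell forward: 12,000,000 × 1.0587118649 × 1.5653 = THB 19,886,420.19.
Route B — convert at spot, deposit THB: 12,000,000 × 1.6280 × 1.0491115806 = THB 20,495,443.84.
The quoted forward undervalues CZK, so borrow CZK, convert to THB at spot, deposit the THB at 3.91%, and buy CZK forward at 1.5653 to cover the loan.
The gap between the two covered legs is THB 609,024.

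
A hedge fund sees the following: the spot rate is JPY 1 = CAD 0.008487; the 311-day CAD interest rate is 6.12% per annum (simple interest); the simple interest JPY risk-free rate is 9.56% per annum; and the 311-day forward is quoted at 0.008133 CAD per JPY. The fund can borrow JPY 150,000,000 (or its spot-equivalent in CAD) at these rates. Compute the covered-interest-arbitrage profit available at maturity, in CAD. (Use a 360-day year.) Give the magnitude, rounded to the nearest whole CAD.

T = 311/360 years.
Route A — deposit JPY, sell forward: 150,000,000 × 1.082587778 × 0.008133 = CAD 1,320,702.96.
Route B — convert at spot, deposit CAD: 150,000,000 × 0.008487 × 1.052870 = CAD 1,340,356.15.
The quoted forward undervalues JPY, so borrow JPY, convert to CAD at spot, deposit the CAD at 6.12%, and buy JPY forward at 0.008133 to cover the loan.
Profit = 1,340,356.15 − 1,320,702.96 = CAD 19,653.

CAD 19,653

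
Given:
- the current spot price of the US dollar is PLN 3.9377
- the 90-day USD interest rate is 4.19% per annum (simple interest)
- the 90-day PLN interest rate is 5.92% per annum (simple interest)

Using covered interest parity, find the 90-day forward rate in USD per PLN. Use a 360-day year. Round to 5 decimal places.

0.25287

T = 90/360 years.
PLN accumulates by 1 + 0.0592×90/360 = 1.014800.
Growth of 1 USD over T: 1 + 0.0419×90/360 = 1.010475.
Forward (PLN per USD) = 3.9377 × 1.014800 / 1.010475 = 3.954554.
Quoted the other way: 1/3.954554 = 0.25287 USD per PLN.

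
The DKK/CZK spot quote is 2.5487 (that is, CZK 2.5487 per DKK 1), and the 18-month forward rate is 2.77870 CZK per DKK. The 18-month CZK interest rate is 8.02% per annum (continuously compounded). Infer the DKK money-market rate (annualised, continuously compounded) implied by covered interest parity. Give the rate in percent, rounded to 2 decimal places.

2.26%

T = 18/12 years.
CIP gives F = S · g_CZK/g_DKK, so g_CZK/g_DKK = 2.7787/2.5487 = 1.0902421.
The CZK side grows by e^(0.0802×18/12) = 1.1278352.
Hence g_DKK = 1.0344814.
Take logs: ln 1.0344814 / (18/12) = 0.022600, so 2.26%.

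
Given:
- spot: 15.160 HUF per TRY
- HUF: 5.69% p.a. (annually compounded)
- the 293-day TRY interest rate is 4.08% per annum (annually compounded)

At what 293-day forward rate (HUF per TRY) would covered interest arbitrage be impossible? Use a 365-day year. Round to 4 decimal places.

T = 293/365 years.
Growth of 1 HUF over T: (1 + 0.0569)^(293/365) = 1.0454252.
Growth of 1 TRY over T: (1 + 0.0408)^(293/365) = 1.03262208.
Forward (HUF per TRY) = 15.16 × 1.0454252 / 1.03262208 = 15.347964.

15.3480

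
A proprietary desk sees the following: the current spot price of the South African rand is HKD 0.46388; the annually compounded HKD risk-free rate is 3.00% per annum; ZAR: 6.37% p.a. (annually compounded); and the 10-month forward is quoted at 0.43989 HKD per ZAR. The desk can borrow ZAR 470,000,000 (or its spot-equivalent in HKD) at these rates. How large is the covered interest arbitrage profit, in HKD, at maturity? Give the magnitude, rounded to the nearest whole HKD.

HKD 5,794,394

T = 10/12 years.
Keep in ZAR, deliver into the forward: 470,000,000·1.05280829817·0.43989 = HKD 217,666,325.87.
Swap to HKD now, deposit: 470,000,000·0.46388·1.02493821754 = HKD 223,460,719.97.
The quoted forward undervalues ZAR, so borrow ZAR, convert to HKD at spot, deposit the HKD at 3.00%, and buy ZAR forward at 0.43989 to cover the loan.
The gap between the two covered legs is HKD 5,794,394.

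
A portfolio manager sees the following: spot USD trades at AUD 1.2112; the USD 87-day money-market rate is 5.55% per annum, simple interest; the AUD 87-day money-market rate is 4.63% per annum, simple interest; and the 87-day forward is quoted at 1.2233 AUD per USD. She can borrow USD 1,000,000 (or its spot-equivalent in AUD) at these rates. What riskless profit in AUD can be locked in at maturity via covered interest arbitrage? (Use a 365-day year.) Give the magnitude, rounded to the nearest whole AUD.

AUD 14,916

T = 87/365 years.
Invest the USD and cover forward: 1,000,000 × 1.013228767 × 1.2233 = AUD 1,239,482.75.
Convert at spot and invest in AUD: 1,000,000 × 1.2112 × 1.01103589 = AUD 1,224,566.67.
The quoted forward overvalues USD, so borrow AUD, buy USD at spot, deposit the USD at 5.55%, and sell the proceeds forward at 1.2233.
Arbitrage profit = |1,239,482.75 − 1,224,566.67| = AUD 14,916.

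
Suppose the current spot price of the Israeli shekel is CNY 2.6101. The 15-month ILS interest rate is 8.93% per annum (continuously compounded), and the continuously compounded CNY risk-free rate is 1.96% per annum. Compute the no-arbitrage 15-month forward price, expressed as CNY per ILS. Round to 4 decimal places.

2.3923

T = 15/12 years.
CNY growth factor: e^(0.0196×15/12) = 1.0248026.
Growth of 1 ILS over T: e^(0.0893×15/12) = 1.1180935.
Forward (CNY per ILS) = 2.6101 × 1.0248026 / 1.1180935 = 2.392320.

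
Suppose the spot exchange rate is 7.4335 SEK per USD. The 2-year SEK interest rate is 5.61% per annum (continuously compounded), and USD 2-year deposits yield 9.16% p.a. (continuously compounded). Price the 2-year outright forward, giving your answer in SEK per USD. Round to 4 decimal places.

6.9240

T = 2 years.
SEK accumulates by e^(0.0561×2) = 1.1187366.
USD accumulates by e^(0.0916×2) = 1.2010546.
So F = 7.4335 × 1.1187366 / 1.2010546 = 6.924022 (SEK/USD).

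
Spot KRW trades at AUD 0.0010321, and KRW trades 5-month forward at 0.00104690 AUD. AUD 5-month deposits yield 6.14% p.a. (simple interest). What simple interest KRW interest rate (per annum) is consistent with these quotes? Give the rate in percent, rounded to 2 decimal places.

2.66%

T = 5/12 years.
F/S = 0.0010469/0.0010321 = 1.0143397 = (growth of AUD) / (growth of KRW).
The AUD side grows by 1 + 0.0614×5/12 = 1.0255833.
That pins the KRW growth at 1.0110846.
r = (1.0110846 − 1)/(5/12) = 0.026603 → 2.66%.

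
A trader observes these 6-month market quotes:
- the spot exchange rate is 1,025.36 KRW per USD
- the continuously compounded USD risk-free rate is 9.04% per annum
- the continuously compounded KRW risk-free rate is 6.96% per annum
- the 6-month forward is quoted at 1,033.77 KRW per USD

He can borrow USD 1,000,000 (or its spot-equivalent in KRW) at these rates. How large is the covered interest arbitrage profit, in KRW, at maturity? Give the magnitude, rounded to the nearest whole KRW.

KRW 19,897,844

T = 6/12 years.
Keep in USD, deliver into the forward: 1,000,000·1.046237086403·1033.77 = KRW 1,081,568,512.81.
Swap to KRW now, deposit: 1,000,000·1025.36·1.035412605569 = KRW 1,061,670,669.25.
The quoted forward overvalues USD, so borrow KRW, buy USD at spot, deposit the USD at 9.04%, and sell the proceeds forward at 1,033.77.
Arbitrage profit = |1,081,568,512.81 − 1,061,670,669.25| = KRW 19,897,844.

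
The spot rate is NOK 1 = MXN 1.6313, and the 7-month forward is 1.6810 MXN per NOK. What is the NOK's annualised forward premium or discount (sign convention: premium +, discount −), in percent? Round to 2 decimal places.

+5.22%

T = 7/12 years.
Period premium: (1.6810 − 1.6313)/1.6313 = 0.0304665.
×(1/T) gives 5.22% p.a.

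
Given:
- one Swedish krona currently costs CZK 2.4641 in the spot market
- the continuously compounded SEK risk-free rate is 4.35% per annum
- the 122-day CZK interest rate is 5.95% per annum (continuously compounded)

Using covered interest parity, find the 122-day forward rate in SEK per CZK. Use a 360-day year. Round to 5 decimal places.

T = 122/360 years.
CZK growth factor: e^(0.0595×122/360) = 1.0203686.
SEK growth factor: e^(0.0435×122/360) = 1.0148509.
CIP: F = S · (grow CZK)/(grow SEK) = 2.4641 × 1.0203686/1.0148509 = 2.477497 CZK per SEK.
Invert for SEK per CZK: 1 / 2.477497 = 0.40363.

0.40363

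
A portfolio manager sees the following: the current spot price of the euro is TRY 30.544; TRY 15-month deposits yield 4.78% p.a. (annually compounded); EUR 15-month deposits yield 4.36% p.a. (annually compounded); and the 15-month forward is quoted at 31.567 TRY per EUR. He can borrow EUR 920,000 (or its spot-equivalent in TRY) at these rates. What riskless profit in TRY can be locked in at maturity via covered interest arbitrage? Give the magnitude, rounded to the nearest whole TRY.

TRY 843,545

T = 15/12 years.
Invest the EUR and cover forward: 920,000 × 1.0547938477 × 31.567 = TRY 30,632,943.20.
Convert at spot and invest in TRY: 920,000 × 30.544 × 1.060102827 = TRY 29,789,398.29.
The quoted forward overvalues EUR, so borrow TRY, buy EUR at spot, deposit the EUR at 4.36%, and sell the proceeds forward at 31.567.
Profit = 30,632,943.20 − 29,789,398.29 = TRY 843,545.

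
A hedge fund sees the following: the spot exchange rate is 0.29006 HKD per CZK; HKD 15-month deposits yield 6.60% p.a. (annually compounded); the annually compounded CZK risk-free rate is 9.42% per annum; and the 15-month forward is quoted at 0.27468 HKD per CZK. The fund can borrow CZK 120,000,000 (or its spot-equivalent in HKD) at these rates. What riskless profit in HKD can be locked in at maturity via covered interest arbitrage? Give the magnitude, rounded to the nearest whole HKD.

T = 15/12 years.
Keep in CZK, deliver into the forward: 120,000,000·1.1191051338·0.27468 = HKD 36,887,495.78.
Swap to HKD now, deposit: 120,000,000·0.29006·1.0831697077 = HKD 37,702,104.65.
The quoted forward undervalues CZK, so borrow CZK, convert to HKD at spot, deposit the HKD at 6.60%, and buy CZK forward at 0.27468 to cover the loan.
The gap between the two covered legs is HKD 814,609.

HKD 814,609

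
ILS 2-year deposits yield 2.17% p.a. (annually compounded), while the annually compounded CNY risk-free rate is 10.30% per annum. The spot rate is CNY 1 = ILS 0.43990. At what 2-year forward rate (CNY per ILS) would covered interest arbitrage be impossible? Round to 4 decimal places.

T = 2 years.
Growth of 1 ILS over T: (1 + 0.0217)^2 = 1.0438709.
Growth of 1 CNY over T: (1 + 0.1030)^2 = 1.216609.
Forward (ILS per CNY) = 0.4399 × 1.0438709 / 1.216609 = 0.3774416.
Invert for CNY per ILS: 1 / 0.3774416 = 2.6494.

2.6494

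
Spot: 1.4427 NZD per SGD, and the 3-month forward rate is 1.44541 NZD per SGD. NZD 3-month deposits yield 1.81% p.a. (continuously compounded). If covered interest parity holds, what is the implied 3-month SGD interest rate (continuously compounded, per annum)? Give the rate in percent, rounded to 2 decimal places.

T = 3/12 years.
By CIP, F/S equals the NZD-to-SGD growth ratio: 1.44541/1.4427 = 1.0018784.
NZD growth factor: e^(0.0181×3/12) = 1.0045353.
So the SGD growth factor = 1.0026519.
r = ln(1.0026519)/(3/12) = 0.010594 → 1.06%.

1.06%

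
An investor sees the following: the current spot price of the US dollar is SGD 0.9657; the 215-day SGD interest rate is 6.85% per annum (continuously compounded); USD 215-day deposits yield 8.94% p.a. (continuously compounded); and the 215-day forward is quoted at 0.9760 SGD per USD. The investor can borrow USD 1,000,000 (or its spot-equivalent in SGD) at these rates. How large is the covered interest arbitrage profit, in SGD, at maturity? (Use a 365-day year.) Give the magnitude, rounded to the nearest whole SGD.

SGD 23,312

T = 215/365 years.
Route A — deposit USD, sell forward: 1,000,000 × 1.05407149 × 0.9760 = SGD 1,028,773.77.
Route B — convert at spot, deposit SGD: 1,000,000 × 0.9657 × 1.04117441 = SGD 1,005,462.13.
The quoted forward overvalues USD, so borrow SGD, buy USD at spot, deposit the USD at 8.94%, and sell the proceeds forward at 0.9760.
Profit = 1,028,773.77 − 1,005,462.13 = SGD 23,312.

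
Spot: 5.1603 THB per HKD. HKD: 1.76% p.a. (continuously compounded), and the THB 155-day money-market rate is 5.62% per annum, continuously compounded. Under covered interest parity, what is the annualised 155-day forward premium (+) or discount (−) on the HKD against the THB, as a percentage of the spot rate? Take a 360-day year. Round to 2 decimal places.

+3.89%

T = 155/360 years.
CIP forward (THB per HKD) = 5.1603 × 1.0244924/1.0076066 = 5.2467780.
Annualised premium = (F − S)/S × (1/T) = (5.2467780 − 5.1603)/5.1603 ÷ (155/360) = 3.89%.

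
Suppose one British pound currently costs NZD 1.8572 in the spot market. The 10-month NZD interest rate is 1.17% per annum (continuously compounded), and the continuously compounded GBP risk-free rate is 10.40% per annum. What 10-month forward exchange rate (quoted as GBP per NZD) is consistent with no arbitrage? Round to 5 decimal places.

T = 10/12 years.
NZD accumulates by e^(0.0117×10/12) = 1.0097977.
Growth of 1 GBP over T: e^(0.1040×10/12) = 1.0905331.
CIP: F = S · (grow NZD)/(grow GBP) = 1.8572 × 1.0097977/1.0905331 = 1.719706 NZD per GBP.
Invert for GBP per NZD: 1 / 1.719706 = 0.58149.

0.58149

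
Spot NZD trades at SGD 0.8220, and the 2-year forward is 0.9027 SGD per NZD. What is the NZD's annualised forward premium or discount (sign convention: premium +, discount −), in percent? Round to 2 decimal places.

T = 2 years.
(F − S)/S = (0.9027 − 0.822)/0.822 = 0.0981752.
Annualise by dividing by T: 0.0981752 / 2 = 0.049088 → 4.91%.

+4.91%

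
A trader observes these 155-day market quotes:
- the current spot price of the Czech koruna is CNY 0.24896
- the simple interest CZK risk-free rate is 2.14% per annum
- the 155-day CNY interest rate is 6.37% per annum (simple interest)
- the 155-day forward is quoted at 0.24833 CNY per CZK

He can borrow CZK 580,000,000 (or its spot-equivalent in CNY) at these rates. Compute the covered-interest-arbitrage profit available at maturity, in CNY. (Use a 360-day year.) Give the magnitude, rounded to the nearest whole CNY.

T = 155/360 years.
Keep in CZK, deliver into the forward: 580,000,000·1.00921388889·0.24833 = CNY 145,358,489.32.
Swap to CNY now, deposit: 580,000,000·0.24896·1.02742638889 = CNY 148,357,082.79.
The quoted forward undervalues CZK, so borrow CZK, convert to CNY at spot, deposit the CNY at 6.37%, and buy CZK forward at 0.24833 to cover the loan.
Arbitrage profit = |145,358,489.32 − 148,357,082.79| = CNY 2,998,593.

CNY 2,998,593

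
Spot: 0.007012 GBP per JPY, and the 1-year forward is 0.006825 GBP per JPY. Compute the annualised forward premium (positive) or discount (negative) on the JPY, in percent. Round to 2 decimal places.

-2.67%

T = 1 year.
JPY trades forward at -2.66686% vs spot over the period.
Per annum: -0.0266686 / 1 = -0.026669 = -2.67%.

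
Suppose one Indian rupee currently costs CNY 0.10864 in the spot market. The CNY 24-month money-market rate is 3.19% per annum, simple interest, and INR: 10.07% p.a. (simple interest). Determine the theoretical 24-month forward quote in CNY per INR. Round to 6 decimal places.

T = 2 years.
Growth of 1 CNY over T: 1 + 0.0319×2 = 1.063800.
INR accumulates by 1 + 0.1007×2 = 1.201400.
Forward (CNY per INR) = 0.10864 × 1.063800 / 1.201400 = 0.09619713.

0.096197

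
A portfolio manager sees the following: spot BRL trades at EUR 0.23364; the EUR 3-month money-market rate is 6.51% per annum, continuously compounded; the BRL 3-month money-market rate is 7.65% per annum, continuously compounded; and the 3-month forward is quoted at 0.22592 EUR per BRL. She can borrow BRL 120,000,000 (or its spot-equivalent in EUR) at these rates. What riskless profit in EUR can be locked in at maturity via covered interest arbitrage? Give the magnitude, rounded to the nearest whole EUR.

T = 3/12 years.
Invest the BRL and cover forward: 120,000,000 × 1.0193090543 × 0.22592 = EUR 27,633,876.19.
Convert at spot and invest in EUR: 120,000,000 × 0.23364 × 1.0164081592 = EUR 28,496,832.28.
The quoted forward undervalues BRL, so borrow BRL, convert to EUR at spot, deposit the EUR at 6.51%, and buy BRL forward at 0.22592 to cover the loan.
Profit = 28,496,832.28 − 27,633,876.19 = EUR 862,956.

EUR 862,956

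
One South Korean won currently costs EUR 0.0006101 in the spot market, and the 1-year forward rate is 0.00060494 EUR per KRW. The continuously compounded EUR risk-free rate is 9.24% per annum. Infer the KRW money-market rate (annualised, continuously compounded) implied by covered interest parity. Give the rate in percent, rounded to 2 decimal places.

T = 1 year.
By CIP, F/S equals the EUR-to-KRW growth ratio: 0.00060494/0.0006101 = 0.9915424.
EUR growth factor: e^(0.0924×1) = 1.0968035.
Hence g_KRW = 1.1061589.
r = ln(1.1061589)/1 = 0.100894 → 10.09%.

10.09%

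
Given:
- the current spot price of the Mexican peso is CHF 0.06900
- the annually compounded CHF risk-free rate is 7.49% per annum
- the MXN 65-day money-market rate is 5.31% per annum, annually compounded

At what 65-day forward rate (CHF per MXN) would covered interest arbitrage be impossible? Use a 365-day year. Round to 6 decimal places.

T = 65/365 years.
CHF growth factor: (1 + 0.0749)^(65/365) = 1.0129455.
MXN growth factor: (1 + 0.0531)^(65/365) = 1.0092562.
So F = 0.069 × 1.0129455 / 1.0092562 = 0.06925223 (CHF/MXN).

0.069252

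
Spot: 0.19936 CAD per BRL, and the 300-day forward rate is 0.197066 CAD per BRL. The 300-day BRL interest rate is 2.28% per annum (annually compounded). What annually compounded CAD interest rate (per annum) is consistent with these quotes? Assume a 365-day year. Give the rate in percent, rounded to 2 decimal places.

T = 300/365 years.
CIP gives F = S · g_CAD/g_BRL, so g_CAD/g_BRL = 0.197066/0.19936 = 0.9884932.
The BRL side grows by (1 + 0.0228)^(300/365) = 1.018702.
So the CAD growth factor = 1.006980.
r = 1.006980^(365/300) − 1 = 0.008499 → 0.85%.

0.85%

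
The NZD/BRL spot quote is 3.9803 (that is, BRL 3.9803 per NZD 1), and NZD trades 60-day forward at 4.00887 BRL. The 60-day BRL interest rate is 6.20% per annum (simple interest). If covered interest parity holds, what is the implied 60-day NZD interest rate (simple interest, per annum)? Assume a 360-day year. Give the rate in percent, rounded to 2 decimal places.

1.88%

T = 60/360 years.
F/S = 4.00887/3.9803 = 1.0071779 = (growth of BRL) / (growth of NZD).
The BRL side grows by 1 + 0.0620×60/360 = 1.0103333.
So the NZD growth factor = 1.0031329.
(1.0031329 − 1)/T = 0.018797, i.e. 1.88%.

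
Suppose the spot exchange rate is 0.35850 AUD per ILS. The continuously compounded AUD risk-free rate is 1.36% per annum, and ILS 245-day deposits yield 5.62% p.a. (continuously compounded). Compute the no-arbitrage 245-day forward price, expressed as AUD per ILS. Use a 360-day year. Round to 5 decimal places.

0.34826

T = 245/360 years.
AUD accumulates by e^(0.0136×245/360) = 1.0092985.
ILS accumulates by e^(0.0562×245/360) = 1.0389881.
So F = 0.3585 × 1.0092985 / 1.0389881 = 0.3482557 (AUD/ILS).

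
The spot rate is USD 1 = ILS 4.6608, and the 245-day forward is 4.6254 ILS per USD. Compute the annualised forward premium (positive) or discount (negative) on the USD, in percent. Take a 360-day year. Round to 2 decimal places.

-1.12%

T = 245/360 years.
(F − S)/S = (4.6254 − 4.6608)/4.6608 = -0.0075953.
Per annum: -0.0075953 / (245/360) = -0.011160 = -1.12%.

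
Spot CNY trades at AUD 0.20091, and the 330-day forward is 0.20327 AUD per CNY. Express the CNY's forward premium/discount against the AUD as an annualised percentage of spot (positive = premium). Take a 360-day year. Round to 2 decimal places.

+1.28%

T = 330/360 years.
(F − S)/S = (0.20327 − 0.20091)/0.20091 = 0.0117466.
Annualise by dividing by T: 0.0117466 / (330/360) = 0.012814 → 1.28%.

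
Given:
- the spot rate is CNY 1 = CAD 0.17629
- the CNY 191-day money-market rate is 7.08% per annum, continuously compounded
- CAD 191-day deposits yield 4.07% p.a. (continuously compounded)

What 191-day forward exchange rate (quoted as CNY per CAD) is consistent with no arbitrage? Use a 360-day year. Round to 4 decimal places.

5.7638

T = 191/360 years.
Growth of 1 CAD over T: e^(0.0407×191/360) = 1.0218284.
CNY growth factor: e^(0.0708×191/360) = 1.0382778.
CIP: F = S · (grow CAD)/(grow CNY) = 0.17629 × 1.0218284/1.0382778 = 0.1734970 CAD per CNY.
Quoted the other way: 1/0.1734970 = 5.7638 CNY per CAD.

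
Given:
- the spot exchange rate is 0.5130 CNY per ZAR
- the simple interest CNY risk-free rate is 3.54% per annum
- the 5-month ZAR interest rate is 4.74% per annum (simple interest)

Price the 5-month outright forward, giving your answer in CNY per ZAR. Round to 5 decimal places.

0.51048

T = 5/12 years.
CNY growth factor: 1 + 0.0354×5/12 = 1.014750.
Growth of 1 ZAR over T: 1 + 0.0474×5/12 = 1.019750.
CIP: F = S · (grow CNY)/(grow ZAR) = 0.513 × 1.014750/1.019750 = 0.5104847 CNY per ZAR.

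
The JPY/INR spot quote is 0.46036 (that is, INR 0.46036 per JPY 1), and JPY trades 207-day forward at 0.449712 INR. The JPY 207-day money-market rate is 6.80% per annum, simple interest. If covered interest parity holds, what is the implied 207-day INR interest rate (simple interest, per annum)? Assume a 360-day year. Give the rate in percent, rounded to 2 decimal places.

T = 207/360 years.
By CIP, F/S equals the INR-to-JPY growth ratio: 0.449712/0.46036 = 0.9768703.
The JPY side grows by 1 + 0.0680×207/360 = 1.039100.
Hence g_INR = 1.0150659.
r = (1.0150659 − 1)/(207/360) = 0.026202 → 2.62%.

2.62%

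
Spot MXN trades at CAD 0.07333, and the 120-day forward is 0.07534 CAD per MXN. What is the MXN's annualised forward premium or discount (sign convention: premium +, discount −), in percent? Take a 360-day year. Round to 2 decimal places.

+8.22%

T = 120/360 years.
MXN trades forward at +2.74103% vs spot over the period.
×(1/T) gives 8.22% p.a.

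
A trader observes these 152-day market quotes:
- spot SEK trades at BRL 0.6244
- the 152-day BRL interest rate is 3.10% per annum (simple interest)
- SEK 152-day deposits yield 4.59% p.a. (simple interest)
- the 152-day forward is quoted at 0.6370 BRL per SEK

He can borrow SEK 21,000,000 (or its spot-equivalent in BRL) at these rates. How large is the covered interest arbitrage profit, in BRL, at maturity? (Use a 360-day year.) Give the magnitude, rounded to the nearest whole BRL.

BRL 352,220

T = 152/360 years.
Keep in SEK, deliver into the forward: 21,000,000·1.019380·0.6370 = BRL 13,636,246.26.
Swap to BRL now, deposit: 21,000,000·0.6244·1.0130888889 = BRL 13,284,026.75.
The quoted forward overvalues SEK, so borrow BRL, buy SEK at spot, deposit the SEK at 4.59%, and sell the proceeds forward at 0.6370.
The gap between the two covered legs is BRL 352,220.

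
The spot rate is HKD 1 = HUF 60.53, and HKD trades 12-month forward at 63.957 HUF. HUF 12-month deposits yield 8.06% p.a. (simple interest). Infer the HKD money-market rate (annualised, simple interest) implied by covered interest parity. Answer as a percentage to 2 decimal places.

2.27%

T = 1 year.
F/S = 63.957/60.53 = 1.0566166 = (growth of HUF) / (growth of HKD).
The HUF side grows by 1 + 0.0806×1 = 1.080600.
Hence g_HKD = 1.0226983.
r = (1.0226983 − 1)/1 = 0.022698 → 2.27%.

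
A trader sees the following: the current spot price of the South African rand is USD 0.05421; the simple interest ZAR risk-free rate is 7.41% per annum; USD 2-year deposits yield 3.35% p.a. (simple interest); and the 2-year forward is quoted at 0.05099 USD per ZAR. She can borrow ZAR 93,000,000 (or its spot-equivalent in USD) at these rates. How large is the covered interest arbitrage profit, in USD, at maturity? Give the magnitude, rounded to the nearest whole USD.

USD 65,532

T = 2 years.
Keep in ZAR, deliver into the forward: 93,000,000·1.148200·0.05099 = USD 5,444,844.77.
Swap to USD now, deposit: 93,000,000·0.05421·1.067000 = USD 5,379,312.51.
The quoted forward overvalues ZAR, so borrow USD, buy ZAR at spot, deposit the ZAR at 7.41%, and sell the proceeds forward at 0.05099.
Arbitrage profit = |5,444,844.77 − 5,379,312.51| = USD 65,532.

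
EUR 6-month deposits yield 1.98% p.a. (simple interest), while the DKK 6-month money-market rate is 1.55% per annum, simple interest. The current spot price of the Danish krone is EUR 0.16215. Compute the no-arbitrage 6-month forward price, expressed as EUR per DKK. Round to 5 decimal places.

0.16250

T = 6/12 years.
Growth of 1 EUR over T: 1 + 0.0198×6/12 = 1.009900.
Growth of 1 DKK over T: 1 + 0.0155×6/12 = 1.007750.
Forward (EUR per DKK) = 0.16215 × 1.009900 / 1.007750 = 0.1624959.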